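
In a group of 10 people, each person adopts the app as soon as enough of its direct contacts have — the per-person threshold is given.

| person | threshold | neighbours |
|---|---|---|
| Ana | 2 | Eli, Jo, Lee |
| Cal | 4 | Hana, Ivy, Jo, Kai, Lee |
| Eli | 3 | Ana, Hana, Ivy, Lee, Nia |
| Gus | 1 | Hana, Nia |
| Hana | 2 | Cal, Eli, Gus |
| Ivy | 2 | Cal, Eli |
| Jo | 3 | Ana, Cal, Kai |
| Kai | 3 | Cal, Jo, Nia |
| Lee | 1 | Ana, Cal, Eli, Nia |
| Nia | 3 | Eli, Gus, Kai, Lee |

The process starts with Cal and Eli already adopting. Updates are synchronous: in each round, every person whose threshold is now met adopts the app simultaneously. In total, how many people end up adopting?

8

Round 1 — Cal, Eli adopt the app (initial).
Round 2 — checking thresholds:
  Ana: 1 of 3 neighbours < 2, holds.
  Hana: 2 of 3 neighbours ≥ 2, adopts the app.
  Ivy: 2 of 2 neighbours ≥ 2, adopts the app.
  Jo: 1 of 3 neighbours < 3, holds.
  Kai: 1 of 3 neighbours < 3, holds.
  Lee: 2 of 4 neighbours ≥ 1, adopts the app.
  Nia: 1 of 4 neighbours < 3, holds.
Round 3 — checking thresholds:
  Ana: 2 of 3 neighbours ≥ 2, adopts the app.
  Gus: 1 of 2 neighbours ≥ 1, adopts the app.
  Jo: 1 of 3 neighbours < 3, holds.
  Kai: 1 of 3 neighbours < 3, holds.
  Nia: 2 of 4 neighbours < 3, holds.
Round 4 — checking thresholds:
  Jo: 2 of 3 neighbours < 3, holds.
  Kai: 1 of 3 neighbours < 3, holds.
  Nia: 3 of 4 neighbours ≥ 3, adopts the app.
Round 5 — no new adoptions; cascade stops.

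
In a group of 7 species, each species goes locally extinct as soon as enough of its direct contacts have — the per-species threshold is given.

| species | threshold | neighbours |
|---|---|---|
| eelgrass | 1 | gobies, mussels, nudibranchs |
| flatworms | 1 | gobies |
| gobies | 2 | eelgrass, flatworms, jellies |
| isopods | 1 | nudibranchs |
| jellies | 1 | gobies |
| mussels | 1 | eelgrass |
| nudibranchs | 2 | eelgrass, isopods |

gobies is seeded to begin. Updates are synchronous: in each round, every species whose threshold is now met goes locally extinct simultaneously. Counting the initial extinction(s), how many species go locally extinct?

Round 1 — gobies goes locally extinct (initial).
Round 2 — checking thresholds:
  eelgrass: 1 of 3 neighbours ≥ 1, goes locally extinct.
  flatworms: 1 of 1 neighbours ≥ 1, goes locally extinct.
  jellies: 1 of 1 neighbours ≥ 1, goes locally extinct.
Round 3 — checking thresholds:
  mussels: 1 of 1 neighbours ≥ 1, goes locally extinct.
  nudibranchs: 1 of 2 neighbours < 2, holds.
Round 4 — no new extinctions; cascade stops.

5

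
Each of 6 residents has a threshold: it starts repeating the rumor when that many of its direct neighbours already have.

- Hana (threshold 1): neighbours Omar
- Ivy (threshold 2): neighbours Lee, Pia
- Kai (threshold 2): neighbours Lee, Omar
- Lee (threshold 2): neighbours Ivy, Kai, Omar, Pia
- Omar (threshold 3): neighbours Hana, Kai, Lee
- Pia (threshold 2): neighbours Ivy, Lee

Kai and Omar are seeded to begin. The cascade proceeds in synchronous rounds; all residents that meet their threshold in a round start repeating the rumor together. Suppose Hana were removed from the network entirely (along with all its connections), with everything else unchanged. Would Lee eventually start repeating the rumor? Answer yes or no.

With Hana removed:
Round 1 — Kai, Omar start repeating the rumor (initial).
Round 2 — checking thresholds:
  Lee: 2 of 4 neighbours ≥ 2, starts repeating the rumor.
Round 3 — no new spreads; cascade stops.

yes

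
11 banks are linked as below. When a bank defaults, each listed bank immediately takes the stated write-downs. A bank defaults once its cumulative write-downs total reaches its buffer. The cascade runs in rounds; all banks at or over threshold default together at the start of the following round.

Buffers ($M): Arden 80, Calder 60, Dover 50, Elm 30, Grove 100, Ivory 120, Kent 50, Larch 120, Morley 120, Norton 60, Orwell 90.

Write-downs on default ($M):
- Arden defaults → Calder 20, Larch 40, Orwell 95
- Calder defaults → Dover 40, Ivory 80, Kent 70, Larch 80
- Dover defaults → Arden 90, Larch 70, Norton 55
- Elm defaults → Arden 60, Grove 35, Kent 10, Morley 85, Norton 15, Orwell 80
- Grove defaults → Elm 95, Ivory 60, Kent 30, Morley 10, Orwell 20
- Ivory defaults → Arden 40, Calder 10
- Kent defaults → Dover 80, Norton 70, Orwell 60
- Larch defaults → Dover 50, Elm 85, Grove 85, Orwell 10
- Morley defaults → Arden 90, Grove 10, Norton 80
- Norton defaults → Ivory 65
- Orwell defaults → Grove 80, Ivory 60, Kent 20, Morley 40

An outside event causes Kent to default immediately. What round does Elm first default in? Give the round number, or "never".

Round 1 — Kent defaults (initial).
  Dover: +80 → 80 ≥ 50
  Norton: +70 → 70 ≥ 60
  Orwell: +60 → 60 < 90
Round 2 — Dover, Norton default.
  Arden: +90 → 90 ≥ 80
  Ivory: +65 → 65 < 120
  Larch: +70 → 70 < 120
Round 3 — Arden defaults.
  Calder: +20 → 20 < 60
  Larch: +40 → 110 < 120
  Orwell: +95 → 155 ≥ 90
Round 4 — Orwell defaults.
  Grove: +80 → 80 < 100
  Ivory: +60 → 125 ≥ 120
  Morley: +40 → 40 < 120
Round 5 — Ivory defaults.
  Calder: +10 → 30 < 60
No further defaults.

never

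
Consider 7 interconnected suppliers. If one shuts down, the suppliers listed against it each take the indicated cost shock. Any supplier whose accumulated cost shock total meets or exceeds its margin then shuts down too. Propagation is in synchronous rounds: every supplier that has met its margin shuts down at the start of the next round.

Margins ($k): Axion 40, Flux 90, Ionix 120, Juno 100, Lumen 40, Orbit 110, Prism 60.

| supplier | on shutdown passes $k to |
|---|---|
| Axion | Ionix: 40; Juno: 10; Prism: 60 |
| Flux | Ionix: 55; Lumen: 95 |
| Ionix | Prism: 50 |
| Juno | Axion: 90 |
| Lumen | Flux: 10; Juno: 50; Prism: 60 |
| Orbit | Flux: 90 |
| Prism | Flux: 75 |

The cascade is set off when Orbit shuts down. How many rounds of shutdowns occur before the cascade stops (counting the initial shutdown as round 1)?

4

Round 1 — Orbit shuts down (initial).
  Flux: +90 → 90 ≥ 90
Round 2 — Flux shuts down.
  Ionix: +55 → 55 < 120
  Lumen: +95 → 95 ≥ 40
Round 3 — Lumen shuts down.
  Juno: +50 → 50 < 100
  Prism: +60 → 60 ≥ 60
Round 4 — Prism shuts down.
No further shutdowns.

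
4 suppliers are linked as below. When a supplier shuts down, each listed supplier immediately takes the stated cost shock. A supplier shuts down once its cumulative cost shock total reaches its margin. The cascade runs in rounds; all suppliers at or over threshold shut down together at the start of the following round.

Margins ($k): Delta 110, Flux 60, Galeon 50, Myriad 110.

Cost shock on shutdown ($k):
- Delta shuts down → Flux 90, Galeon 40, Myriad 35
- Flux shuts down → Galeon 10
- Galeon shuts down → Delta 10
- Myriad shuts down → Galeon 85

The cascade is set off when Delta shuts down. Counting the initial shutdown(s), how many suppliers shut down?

Round 1 — Delta shuts down (initial).
  Flux: +90 → 90 ≥ 60
  Galeon: +40 → 40 < 50
  Myriad: +35 → 35 < 110
Round 2 — Flux shuts down.
  Galeon: +10 → 50 ≥ 50
Round 3 — Galeon shuts down.
No further shutdowns.

3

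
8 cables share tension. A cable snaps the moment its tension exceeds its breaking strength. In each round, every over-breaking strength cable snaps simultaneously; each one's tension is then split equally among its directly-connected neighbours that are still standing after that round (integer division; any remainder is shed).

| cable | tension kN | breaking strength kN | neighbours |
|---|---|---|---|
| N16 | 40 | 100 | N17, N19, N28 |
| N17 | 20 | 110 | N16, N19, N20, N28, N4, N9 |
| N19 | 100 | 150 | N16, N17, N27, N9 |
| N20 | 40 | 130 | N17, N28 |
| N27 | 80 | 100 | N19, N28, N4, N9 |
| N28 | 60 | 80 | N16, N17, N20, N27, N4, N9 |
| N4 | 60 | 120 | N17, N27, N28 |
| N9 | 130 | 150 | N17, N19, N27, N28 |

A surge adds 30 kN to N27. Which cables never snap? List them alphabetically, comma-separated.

Round 1 — N27 at 110 > 100. N27 snaps.
  N27 sheds 110 kN to N19, N28, N4, N9: 27 each (2 lost).
    N19: 100+27 = 127 ≤ 150
    N28: 60+27 = 87 > 80
    N4: 60+27 = 87 ≤ 120
    N9: 130+27 = 157 > 150
Round 2 — N28, N9 snap.
  N28 sheds 87 kN to N16, N17, N20, N4: 21 each (3 lost).
    N16: 40+21 = 61 ≤ 100
    N17: 20+21 = 41 ≤ 110
    N20: 40+21 = 61 ≤ 130
    N4: 87+21 = 108 ≤ 120
  N9 sheds 157 kN to N17, N19: 78 each (1 lost).
    N17: 41+78 = 119 > 110
    N19: 127+78 = 205 > 150
Round 3 — N17, N19 snap.
  N17 sheds 119 kN to N16, N20, N4: 39 each (2 lost).
    N16: 61+39 = 100 ≤ 100
    N20: 61+39 = 100 ≤ 130
    N4: 108+39 = 147 > 120
  N19 sheds 205 kN to N16: 205 each.
    N16: 100+205 = 305 > 100
Round 4 — N16, N4 snap.
  N16 sheds 305 kN: no online neighbours, lost.
  N4 sheds 147 kN: no online neighbours, lost.
No further breaks.

N20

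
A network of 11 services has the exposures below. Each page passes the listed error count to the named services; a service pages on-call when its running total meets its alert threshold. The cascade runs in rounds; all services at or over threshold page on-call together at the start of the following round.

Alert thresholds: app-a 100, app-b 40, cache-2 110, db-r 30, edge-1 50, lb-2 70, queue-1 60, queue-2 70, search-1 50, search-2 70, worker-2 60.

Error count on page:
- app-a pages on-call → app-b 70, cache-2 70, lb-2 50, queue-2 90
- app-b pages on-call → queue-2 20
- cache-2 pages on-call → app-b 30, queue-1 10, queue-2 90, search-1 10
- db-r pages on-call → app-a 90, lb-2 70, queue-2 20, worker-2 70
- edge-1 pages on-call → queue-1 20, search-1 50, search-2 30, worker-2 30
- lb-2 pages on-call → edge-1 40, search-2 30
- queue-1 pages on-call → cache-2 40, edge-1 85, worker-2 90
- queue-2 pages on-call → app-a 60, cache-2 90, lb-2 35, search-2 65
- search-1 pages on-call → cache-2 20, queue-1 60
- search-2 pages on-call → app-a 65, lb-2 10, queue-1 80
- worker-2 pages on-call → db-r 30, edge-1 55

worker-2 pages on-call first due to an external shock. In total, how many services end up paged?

6

Round 1 — worker-2 pages on-call (initial).
  db-r: +30 → 30 ≥ 30
  edge-1: +55 → 55 ≥ 50
Round 2 — db-r, edge-1 page on-call.
  app-a: +90 → 90 < 100
  lb-2: +70 → 70 ≥ 70
  queue-1: +20 → 20 < 60
  queue-2: +20 → 20 < 70
  search-1: +50 → 50 ≥ 50
  search-2: +30 → 30 < 70
Round 3 — lb-2, search-1 page on-call.
  cache-2: +20 → 20 < 110
  queue-1: +60 → 80 ≥ 60
  search-2: +30 → 60 < 70
Round 4 — queue-1 pages on-call.
  cache-2: +40 → 60 < 110
No further pages.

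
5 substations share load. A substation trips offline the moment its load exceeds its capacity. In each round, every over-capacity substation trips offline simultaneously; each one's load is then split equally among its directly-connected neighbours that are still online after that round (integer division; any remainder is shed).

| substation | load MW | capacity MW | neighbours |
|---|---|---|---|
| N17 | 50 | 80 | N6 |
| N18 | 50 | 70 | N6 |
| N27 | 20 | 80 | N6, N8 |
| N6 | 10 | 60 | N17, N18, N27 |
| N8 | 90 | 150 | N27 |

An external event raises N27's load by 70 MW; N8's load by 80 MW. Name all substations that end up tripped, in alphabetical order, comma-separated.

Round 1 — N27 at 90 > 80; N8 at 170 > 150. N27, N8 trip offline.
  N27 sheds 90 MW to N6: 90 each.
    N6: 10+90 = 100 > 60
  N8 sheds 170 MW: no online neighbours, lost.
Round 2 — N6 trips offline.
  N6 sheds 100 MW to N17, N18: 50 each.
    N17: 50+50 = 100 > 80
    N18: 50+50 = 100 > 70
Round 3 — N17, N18 trip offline.
  N17 sheds 100 MW: no online neighbours, lost.
  N18 sheds 100 MW: no online neighbours, lost.
No further trips.

N17, N18, N27, N6, N8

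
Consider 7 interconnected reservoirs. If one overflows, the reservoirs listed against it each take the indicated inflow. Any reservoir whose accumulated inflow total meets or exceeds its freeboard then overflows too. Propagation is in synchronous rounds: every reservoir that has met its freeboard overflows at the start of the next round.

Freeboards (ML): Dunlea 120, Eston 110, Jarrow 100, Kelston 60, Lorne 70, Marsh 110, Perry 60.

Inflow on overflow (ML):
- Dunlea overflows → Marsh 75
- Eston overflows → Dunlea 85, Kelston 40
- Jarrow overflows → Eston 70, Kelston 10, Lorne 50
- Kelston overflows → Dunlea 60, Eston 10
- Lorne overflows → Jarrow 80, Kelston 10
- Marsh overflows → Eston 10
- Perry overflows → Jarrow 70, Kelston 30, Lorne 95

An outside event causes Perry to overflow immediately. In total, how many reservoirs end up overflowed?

Round 1 — Perry overflows (initial).
  Jarrow: +70 → 70 < 100
  Kelston: +30 → 30 < 60
  Lorne: +95 → 95 ≥ 70
Round 2 — Lorne overflows.
  Jarrow: +80 → 150 ≥ 100
  Kelston: +10 → 40 < 60
Round 3 — Jarrow overflows.
  Eston: +70 → 70 < 110
  Kelston: +10 → 50 < 60
No further overflows.

3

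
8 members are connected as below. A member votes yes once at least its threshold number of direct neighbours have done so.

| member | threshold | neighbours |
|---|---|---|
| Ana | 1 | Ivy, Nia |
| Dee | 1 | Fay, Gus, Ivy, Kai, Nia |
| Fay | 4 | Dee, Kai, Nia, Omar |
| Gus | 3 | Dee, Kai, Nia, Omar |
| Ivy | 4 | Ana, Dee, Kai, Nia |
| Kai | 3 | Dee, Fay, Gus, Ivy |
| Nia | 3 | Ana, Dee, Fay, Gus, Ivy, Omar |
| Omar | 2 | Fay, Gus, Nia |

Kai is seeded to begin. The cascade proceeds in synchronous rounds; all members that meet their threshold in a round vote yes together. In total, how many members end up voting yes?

2

Round 1 — Kai votes yes (initial).
Round 2 — checking thresholds:
  Dee: 1 of 5 neighbours ≥ 1, votes yes.
  Fay: 1 of 4 neighbours < 4, below threshold.
  Gus: 1 of 4 neighbours < 3, below threshold.
  Ivy: 1 of 4 neighbours < 4, below threshold.
Round 3 — no new yes votes; cascade stops.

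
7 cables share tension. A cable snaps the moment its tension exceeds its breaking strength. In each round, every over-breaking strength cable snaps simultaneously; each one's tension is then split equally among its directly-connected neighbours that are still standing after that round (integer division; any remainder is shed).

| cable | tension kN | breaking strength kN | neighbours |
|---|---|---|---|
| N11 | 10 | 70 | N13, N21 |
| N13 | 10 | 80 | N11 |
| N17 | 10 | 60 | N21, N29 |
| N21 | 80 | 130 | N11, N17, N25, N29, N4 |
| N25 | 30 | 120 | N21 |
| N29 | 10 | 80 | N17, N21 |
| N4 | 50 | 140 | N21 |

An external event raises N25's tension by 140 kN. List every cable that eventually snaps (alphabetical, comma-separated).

Round 1 — N25 at 170 > 120. N25 snaps.
  N25 sheds 170 kN to N21: 170 each.
    N21: 80+170 = 250 > 130
Round 2 — N21 snaps.
  N21 sheds 250 kN to N11, N17, N29, N4: 62 each (2 lost).
    N11: 10+62 = 72 > 70
    N17: 10+62 = 72 > 60
    N29: 10+62 = 72 ≤ 80
    N4: 50+62 = 112 ≤ 140
Round 3 — N11, N17 snap.
  N11 sheds 72 kN to N13: 72 each.
    N13: 10+72 = 82 > 80
  N17 sheds 72 kN to N29: 72 each.
    N29: 72+72 = 144 > 80
Round 4 — N13, N29 snap.
  N13 sheds 82 kN: no online neighbours, lost.
  N29 sheds 144 kN: no online neighbours, lost.
No further breaks.

N11, N13, N17, N21, N25, N29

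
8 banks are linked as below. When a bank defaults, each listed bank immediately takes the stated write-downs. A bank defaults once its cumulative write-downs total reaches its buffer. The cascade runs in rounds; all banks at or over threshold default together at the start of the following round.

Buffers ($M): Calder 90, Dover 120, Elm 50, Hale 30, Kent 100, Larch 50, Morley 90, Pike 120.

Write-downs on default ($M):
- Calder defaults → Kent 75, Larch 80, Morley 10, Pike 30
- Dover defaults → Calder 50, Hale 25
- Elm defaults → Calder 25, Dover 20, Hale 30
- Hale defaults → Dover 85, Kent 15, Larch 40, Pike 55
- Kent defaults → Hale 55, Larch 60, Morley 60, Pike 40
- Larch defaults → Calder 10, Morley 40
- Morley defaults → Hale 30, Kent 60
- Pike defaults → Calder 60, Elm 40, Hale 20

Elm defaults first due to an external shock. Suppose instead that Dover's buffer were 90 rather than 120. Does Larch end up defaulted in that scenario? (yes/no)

With Dover's buffer at 90:
Round 1 — Elm defaults (initial).
  Calder: +25 → 25 < 90
  Dover: +20 → 20 < 90
  Hale: +30 → 30 ≥ 30
Round 2 — Hale defaults.
  Dover: +85 → 105 ≥ 90
  Kent: +15 → 15 < 100
  Larch: +40 → 40 < 50
  Pike: +55 → 55 < 120
Round 3 — Dover defaults.
  Calder: +50 → 75 < 90
No further defaults.

no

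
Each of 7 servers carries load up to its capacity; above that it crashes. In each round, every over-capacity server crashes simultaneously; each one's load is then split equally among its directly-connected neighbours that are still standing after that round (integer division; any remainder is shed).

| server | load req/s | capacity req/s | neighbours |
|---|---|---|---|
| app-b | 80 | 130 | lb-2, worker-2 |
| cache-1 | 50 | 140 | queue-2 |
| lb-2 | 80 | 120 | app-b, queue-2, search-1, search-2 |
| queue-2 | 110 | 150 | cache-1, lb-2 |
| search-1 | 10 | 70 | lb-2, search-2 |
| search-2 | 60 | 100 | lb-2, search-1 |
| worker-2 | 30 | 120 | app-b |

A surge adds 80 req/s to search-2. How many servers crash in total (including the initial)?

Round 1 — search-2 at 140 > 100. search-2 crashes.
  search-2 sheds 140 req/s to lb-2, search-1: 70 each.
    lb-2: 80+70 = 150 > 120
    search-1: 10+70 = 80 > 70
Round 2 — lb-2, search-1 crash.
  lb-2 sheds 150 req/s to app-b, queue-2: 75 each.
    app-b: 80+75 = 155 > 130
    queue-2: 110+75 = 185 > 150
  search-1 sheds 80 req/s: no online neighbours, lost.
Round 3 — app-b, queue-2 crash.
  app-b sheds 155 req/s to worker-2: 155 each.
    worker-2: 30+155 = 185 > 120
  queue-2 sheds 185 req/s to cache-1: 185 each.
    cache-1: 50+185 = 235 > 140
Round 4 — cache-1, worker-2 crash.
  cache-1 sheds 235 req/s: no online neighbours, lost.
  worker-2 sheds 185 req/s: no online neighbours, lost.
No further crashes.

7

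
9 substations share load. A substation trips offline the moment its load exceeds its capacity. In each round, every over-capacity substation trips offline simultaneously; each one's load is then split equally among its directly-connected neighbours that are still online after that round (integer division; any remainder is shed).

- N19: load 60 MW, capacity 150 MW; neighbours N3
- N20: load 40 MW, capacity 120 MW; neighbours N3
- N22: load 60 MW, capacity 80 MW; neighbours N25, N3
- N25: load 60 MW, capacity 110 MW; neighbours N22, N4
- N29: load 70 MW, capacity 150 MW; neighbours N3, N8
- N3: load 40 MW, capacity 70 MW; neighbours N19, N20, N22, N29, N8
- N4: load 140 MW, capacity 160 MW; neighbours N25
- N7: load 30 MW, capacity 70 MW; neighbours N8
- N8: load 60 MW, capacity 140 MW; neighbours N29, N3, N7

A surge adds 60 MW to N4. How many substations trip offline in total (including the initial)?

Round 1 — N4 at 200 > 160. N4 trips offline.
  N4 sheds 200 MW to N25: 200 each.
    N25: 60+200 = 260 > 110
Round 2 — N25 trips offline.
  N25 sheds 260 MW to N22: 260 each.
    N22: 60+260 = 320 > 80
Round 3 — N22 trips offline.
  N22 sheds 320 MW to N3: 320 each.
    N3: 40+320 = 360 > 70
Round 4 — N3 trips offline.
  N3 sheds 360 MW to N19, N20, N29, N8: 90 each.
    N19: 60+90 = 150 ≤ 150
    N20: 40+90 = 130 > 120
    N29: 70+90 = 160 > 150
    N8: 60+90 = 150 > 140
Round 5 — N20, N29, N8 trip offline.
  N20 sheds 130 MW: no online neighbours, lost.
  N29 sheds 160 MW: no online neighbours, lost.
  N8 sheds 150 MW to N7: 150 each.
    N7: 30+150 = 180 > 70
Round 6 — N7 trips offline.
  N7 sheds 180 MW: no online neighbours, lost.
No further trips.

8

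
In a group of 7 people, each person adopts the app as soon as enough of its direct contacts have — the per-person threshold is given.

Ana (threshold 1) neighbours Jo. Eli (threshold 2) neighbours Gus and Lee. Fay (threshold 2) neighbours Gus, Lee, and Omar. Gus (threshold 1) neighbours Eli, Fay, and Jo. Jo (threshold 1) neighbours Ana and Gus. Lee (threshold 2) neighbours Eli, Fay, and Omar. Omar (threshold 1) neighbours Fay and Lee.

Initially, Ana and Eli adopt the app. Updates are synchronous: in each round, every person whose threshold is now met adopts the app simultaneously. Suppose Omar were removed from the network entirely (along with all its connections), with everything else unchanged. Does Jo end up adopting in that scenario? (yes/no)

yes

With Omar removed:
Round 1 — Ana, Eli adopt the app (initial).
Round 2 — checking thresholds:
  Gus: 1 of 3 neighbours ≥ 1, adopts the app.
  Jo: 1 of 2 neighbours ≥ 1, adopts the app.
  Lee: 1 of 2 neighbours < 2, not yet.
Round 3 — no new adoptions; cascade stops.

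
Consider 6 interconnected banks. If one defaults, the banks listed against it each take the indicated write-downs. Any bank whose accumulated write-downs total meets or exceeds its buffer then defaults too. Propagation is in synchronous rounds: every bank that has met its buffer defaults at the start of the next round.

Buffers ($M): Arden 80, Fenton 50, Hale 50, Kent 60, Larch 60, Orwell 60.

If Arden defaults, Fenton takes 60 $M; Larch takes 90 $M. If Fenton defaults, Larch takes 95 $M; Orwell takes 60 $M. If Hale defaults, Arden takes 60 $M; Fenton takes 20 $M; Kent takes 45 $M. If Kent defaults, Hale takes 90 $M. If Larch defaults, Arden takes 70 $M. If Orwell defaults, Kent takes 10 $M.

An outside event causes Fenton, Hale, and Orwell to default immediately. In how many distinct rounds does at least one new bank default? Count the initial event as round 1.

Round 1 — Fenton, Hale, Orwell default (initial).
  Arden: +60 → 60 < 80
  Kent: +45+10 → 55 < 60
  Larch: +95 → 95 ≥ 60
Round 2 — Larch defaults.
  Arden: +70 → 130 ≥ 80
Round 3 — Arden defaults.
No further defaults.

3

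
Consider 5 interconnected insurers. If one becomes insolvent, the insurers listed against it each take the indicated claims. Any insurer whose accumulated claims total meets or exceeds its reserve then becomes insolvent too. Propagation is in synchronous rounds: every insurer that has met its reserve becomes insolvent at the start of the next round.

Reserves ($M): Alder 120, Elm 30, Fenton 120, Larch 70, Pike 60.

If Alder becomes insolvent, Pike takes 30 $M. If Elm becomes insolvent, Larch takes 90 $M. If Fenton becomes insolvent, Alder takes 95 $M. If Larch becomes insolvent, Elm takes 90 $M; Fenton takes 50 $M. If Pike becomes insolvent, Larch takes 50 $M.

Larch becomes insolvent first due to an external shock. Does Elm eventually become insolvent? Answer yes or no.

yes

Round 1 — Larch becomes insolvent (initial).
  Elm: +90 → 90 ≥ 30
  Fenton: +50 → 50 < 120
Round 2 — Elm becomes insolvent.
No further insolvencies.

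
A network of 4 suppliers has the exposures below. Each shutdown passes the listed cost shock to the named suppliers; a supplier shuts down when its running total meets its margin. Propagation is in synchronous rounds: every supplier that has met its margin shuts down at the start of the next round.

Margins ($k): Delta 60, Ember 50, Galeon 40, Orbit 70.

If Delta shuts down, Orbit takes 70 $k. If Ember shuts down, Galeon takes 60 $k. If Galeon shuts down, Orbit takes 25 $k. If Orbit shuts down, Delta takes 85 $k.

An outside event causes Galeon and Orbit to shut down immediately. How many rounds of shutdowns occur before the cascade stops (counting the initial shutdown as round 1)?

2

Round 1 — Galeon, Orbit shut down (initial).
  Delta: +85 → 85 ≥ 60
Round 2 — Delta shuts down.
No further shutdowns.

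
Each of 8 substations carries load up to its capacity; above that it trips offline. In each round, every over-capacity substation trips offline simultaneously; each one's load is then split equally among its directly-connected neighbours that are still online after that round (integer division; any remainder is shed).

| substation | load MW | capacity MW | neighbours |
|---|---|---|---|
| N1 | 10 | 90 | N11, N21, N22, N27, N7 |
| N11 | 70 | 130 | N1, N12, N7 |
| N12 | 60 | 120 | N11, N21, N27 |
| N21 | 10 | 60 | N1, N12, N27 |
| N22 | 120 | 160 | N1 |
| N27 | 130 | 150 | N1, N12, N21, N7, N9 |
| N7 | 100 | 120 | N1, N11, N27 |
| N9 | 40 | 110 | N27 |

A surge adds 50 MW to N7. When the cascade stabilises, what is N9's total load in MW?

85

Round 1 — N7 at 150 > 120. N7 trips offline.
  N7 sheds 150 MW to N1, N11, N27: 50 each.
    N1: 10+50 = 60 ≤ 90
    N11: 70+50 = 120 ≤ 130
    N27: 130+50 = 180 > 150
Round 2 — N27 trips offline.
  N27 sheds 180 MW to N1, N12, N21, N9: 45 each.
    N1: 60+45 = 105 > 90
    N12: 60+45 = 105 ≤ 120
    N21: 10+45 = 55 ≤ 60
    N9: 40+45 = 85 ≤ 110
Round 3 — N1 trips offline.
  N1 sheds 105 MW to N11, N21, N22: 35 each.
    N11: 120+35 = 155 > 130
    N21: 55+35 = 90 > 60
    N22: 120+35 = 155 ≤ 160
Round 4 — N11, N21 trip offline.
  N11 sheds 155 MW to N12: 155 each.
    N12: 105+155 = 260 > 120
  N21 sheds 90 MW to N12: 90 each.
    N12: 260+90 = 350 > 120
Round 5 — N12 trips offline.
  N12 sheds 350 MW: no online neighbours, lost.
No further trips.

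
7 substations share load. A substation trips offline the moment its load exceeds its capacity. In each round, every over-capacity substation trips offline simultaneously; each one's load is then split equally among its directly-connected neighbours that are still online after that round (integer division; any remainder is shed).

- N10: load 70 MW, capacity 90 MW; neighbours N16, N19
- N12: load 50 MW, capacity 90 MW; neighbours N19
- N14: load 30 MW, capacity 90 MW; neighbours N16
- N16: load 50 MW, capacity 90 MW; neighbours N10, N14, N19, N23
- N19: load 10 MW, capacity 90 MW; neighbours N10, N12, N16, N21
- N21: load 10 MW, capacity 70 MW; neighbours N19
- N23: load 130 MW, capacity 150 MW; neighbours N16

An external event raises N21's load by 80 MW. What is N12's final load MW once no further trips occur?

Round 1 — N21 at 90 > 70. N21 trips offline.
  N21 sheds 90 MW to N19: 90 each.
    N19: 10+90 = 100 > 90
Round 2 — N19 trips offline.
  N19 sheds 100 MW to N10, N12, N16: 33 each (1 lost).
    N10: 70+33 = 103 > 90
    N12: 50+33 = 83 ≤ 90
    N16: 50+33 = 83 ≤ 90
Round 3 — N10 trips offline.
  N10 sheds 103 MW to N16: 103 each.
    N16: 83+103 = 186 > 90
Round 4 — N16 trips offline.
  N16 sheds 186 MW to N14, N23: 93 each.
    N14: 30+93 = 123 > 90
    N23: 130+93 = 223 > 150
Round 5 — N14, N23 trip offline.
  N14 sheds 123 MW: no online neighbours, lost.
  N23 sheds 223 MW: no online neighbours, lost.
No further trips.

83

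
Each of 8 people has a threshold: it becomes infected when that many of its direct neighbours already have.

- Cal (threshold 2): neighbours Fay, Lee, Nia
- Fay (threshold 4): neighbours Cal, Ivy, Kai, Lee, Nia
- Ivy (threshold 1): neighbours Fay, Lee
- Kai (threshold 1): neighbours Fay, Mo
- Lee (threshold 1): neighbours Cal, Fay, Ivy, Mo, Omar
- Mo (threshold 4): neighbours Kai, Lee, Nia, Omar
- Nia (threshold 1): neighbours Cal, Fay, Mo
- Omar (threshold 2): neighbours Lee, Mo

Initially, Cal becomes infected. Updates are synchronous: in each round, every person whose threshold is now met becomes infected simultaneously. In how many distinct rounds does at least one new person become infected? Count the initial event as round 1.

Round 1 — Cal becomes infected (initial).
Round 2 — checking thresholds:
  Fay: 1 of 5 neighbours < 4, holds.
  Lee: 1 of 5 neighbours ≥ 1, becomes infected.
  Nia: 1 of 3 neighbours ≥ 1, becomes infected.
Round 3 — checking thresholds:
  Fay: 3 of 5 neighbours < 4, holds.
  Ivy: 1 of 2 neighbours ≥ 1, becomes infected.
  Mo: 2 of 4 neighbours < 4, holds.
  Omar: 1 of 2 neighbours < 2, holds.
Round 4 — checking thresholds:
  Fay: 4 of 5 neighbours ≥ 4, becomes infected.
  Mo: 2 of 4 neighbours < 4, holds.
  Omar: 1 of 2 neighbours < 2, holds.
Round 5 — checking thresholds:
  Kai: 1 of 2 neighbours ≥ 1, becomes infected.
  Mo: 2 of 4 neighbours < 4, holds.
  Omar: 1 of 2 neighbours < 2, holds.
Round 6 — no new infections; cascade stops.

5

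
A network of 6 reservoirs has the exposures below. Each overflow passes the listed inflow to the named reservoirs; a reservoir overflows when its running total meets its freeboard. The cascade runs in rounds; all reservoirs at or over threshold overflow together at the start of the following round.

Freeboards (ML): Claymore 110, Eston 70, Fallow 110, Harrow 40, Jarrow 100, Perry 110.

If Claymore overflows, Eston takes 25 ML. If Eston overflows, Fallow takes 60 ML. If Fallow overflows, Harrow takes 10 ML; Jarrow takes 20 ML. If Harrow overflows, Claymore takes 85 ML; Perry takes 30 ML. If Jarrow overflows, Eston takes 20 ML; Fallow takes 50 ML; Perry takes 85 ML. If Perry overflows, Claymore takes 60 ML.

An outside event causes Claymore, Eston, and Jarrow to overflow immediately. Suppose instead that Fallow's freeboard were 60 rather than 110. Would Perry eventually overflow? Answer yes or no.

no

With Fallow's freeboard at 60:
Round 1 — Claymore, Eston, Jarrow overflow (initial).
  Fallow: +60+50 → 110 ≥ 60
  Perry: +85 → 85 < 110
Round 2 — Fallow overflows.
  Harrow: +10 → 10 < 40
No further overflows.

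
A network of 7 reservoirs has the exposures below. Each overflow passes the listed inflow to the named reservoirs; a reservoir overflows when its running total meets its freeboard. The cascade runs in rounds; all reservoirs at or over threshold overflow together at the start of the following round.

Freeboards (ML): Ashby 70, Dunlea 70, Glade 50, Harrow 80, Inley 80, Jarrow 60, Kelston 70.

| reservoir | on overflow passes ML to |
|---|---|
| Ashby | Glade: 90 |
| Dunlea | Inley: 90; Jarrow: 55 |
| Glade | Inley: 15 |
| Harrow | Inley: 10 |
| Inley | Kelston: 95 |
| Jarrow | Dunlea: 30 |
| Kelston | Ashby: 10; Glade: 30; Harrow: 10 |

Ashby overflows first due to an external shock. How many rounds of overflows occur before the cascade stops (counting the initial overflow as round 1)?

Round 1 — Ashby overflows (initial).
  Glade: +90 → 90 ≥ 50
Round 2 — Glade overflows.
  Inley: +15 → 15 < 80
No further overflows.

2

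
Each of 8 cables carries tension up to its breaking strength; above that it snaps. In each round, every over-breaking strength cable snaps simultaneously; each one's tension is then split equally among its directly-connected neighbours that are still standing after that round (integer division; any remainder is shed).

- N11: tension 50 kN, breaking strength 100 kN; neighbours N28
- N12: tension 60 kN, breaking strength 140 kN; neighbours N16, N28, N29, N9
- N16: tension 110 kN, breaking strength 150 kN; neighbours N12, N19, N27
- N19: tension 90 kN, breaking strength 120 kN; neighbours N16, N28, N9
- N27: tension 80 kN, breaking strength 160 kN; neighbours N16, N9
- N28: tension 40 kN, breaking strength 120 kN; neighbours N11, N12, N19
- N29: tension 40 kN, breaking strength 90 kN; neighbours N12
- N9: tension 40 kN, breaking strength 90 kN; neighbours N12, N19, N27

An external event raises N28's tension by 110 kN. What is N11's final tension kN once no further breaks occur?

Round 1 — N28 at 150 > 120. N28 snaps.
  N28 sheds 150 kN to N11, N12, N19: 50 each.
    N11: 50+50 = 100 ≤ 100
    N12: 60+50 = 110 ≤ 140
    N19: 90+50 = 140 > 120
Round 2 — N19 snaps.
  N19 sheds 140 kN to N16, N9: 70 each.
    N16: 110+70 = 180 > 150
    N9: 40+70 = 110 > 90
Round 3 — N16, N9 snap.
  N16 sheds 180 kN to N12, N27: 90 each.
    N12: 110+90 = 200 > 140
    N27: 80+90 = 170 > 160
  N9 sheds 110 kN to N12, N27: 55 each.
    N12: 200+55 = 255 > 140
    N27: 170+55 = 225 > 160
Round 4 — N12, N27 snap.
  N12 sheds 255 kN to N29: 255 each.
    N29: 40+255 = 295 > 90
  N27 sheds 225 kN: no online neighbours, lost.
Round 5 — N29 snaps.
  N29 sheds 295 kN: no online neighbours, lost.
No further breaks.

100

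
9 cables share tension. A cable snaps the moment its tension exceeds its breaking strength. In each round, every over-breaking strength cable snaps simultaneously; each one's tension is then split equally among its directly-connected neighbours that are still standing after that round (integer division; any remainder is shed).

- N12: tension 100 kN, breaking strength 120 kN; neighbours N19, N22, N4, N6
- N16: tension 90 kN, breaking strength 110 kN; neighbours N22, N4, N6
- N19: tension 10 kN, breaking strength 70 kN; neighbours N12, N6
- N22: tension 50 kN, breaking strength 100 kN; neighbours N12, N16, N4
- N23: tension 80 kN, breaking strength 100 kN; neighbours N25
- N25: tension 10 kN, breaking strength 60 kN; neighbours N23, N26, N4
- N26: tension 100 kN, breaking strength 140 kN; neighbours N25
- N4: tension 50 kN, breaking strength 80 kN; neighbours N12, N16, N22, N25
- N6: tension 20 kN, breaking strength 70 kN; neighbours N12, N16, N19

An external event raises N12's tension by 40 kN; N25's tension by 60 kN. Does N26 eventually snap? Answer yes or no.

Round 1 — N12 at 140 > 120; N25 at 70 > 60. N12, N25 snap.
  N12 sheds 140 kN to N19, N22, N4, N6: 35 each.
    N19: 10+35 = 45 ≤ 70
    N22: 50+35 = 85 ≤ 100
    N4: 50+35 = 85 > 80
    N6: 20+35 = 55 ≤ 70
  N25 sheds 70 kN to N23, N26, N4: 23 each (1 lost).
    N23: 80+23 = 103 > 100
    N26: 100+23 = 123 ≤ 140
    N4: 85+23 = 108 > 80
Round 2 — N23, N4 snap.
  N23 sheds 103 kN: no online neighbours, lost.
  N4 sheds 108 kN to N16, N22: 54 each.
    N16: 90+54 = 144 > 110
    N22: 85+54 = 139 > 100
Round 3 — N16, N22 snap.
  N16 sheds 144 kN to N6: 144 each.
    N6: 55+144 = 199 > 70
  N22 sheds 139 kN: no online neighbours, lost.
Round 4 — N6 snaps.
  N6 sheds 199 kN to N19: 199 each.
    N19: 45+199 = 244 > 70
Round 5 — N19 snaps.
  N19 sheds 244 kN: no online neighbours, lost.
No further breaks.

no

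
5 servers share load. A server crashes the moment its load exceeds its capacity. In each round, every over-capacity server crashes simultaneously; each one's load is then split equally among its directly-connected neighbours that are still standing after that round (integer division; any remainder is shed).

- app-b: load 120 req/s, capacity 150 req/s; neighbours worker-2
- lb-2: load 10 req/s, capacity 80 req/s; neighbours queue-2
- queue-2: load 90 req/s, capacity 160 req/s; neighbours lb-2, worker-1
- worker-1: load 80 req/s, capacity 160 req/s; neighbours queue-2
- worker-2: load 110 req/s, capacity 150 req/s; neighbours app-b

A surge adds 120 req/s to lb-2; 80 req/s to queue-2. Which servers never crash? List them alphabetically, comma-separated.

app-b, worker-2

Round 1 — lb-2 at 130 > 80; queue-2 at 170 > 160. lb-2, queue-2 crash.
  lb-2 sheds 130 req/s: no online neighbours, lost.
  queue-2 sheds 170 req/s to worker-1: 170 each.
    worker-1: 80+170 = 250 > 160
Round 2 — worker-1 crashes.
  worker-1 sheds 250 req/s: no online neighbours, lost.
No further crashes.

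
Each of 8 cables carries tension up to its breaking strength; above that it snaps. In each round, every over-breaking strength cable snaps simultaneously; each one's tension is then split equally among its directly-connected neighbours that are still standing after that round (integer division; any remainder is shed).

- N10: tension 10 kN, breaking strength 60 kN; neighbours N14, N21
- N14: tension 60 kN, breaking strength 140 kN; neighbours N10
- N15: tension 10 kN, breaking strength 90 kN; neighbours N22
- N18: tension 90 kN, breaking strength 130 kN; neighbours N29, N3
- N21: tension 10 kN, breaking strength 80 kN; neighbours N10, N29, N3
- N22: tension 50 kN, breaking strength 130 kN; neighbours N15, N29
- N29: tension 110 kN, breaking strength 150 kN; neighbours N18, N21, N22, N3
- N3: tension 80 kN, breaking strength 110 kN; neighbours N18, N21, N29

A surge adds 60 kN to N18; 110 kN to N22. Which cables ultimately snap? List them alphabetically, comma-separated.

N10, N14, N18, N21, N22, N29, N3

Round 1 — N18 at 150 > 130; N22 at 160 > 130. N18, N22 snap.
  N18 sheds 150 kN to N29, N3: 75 each.
    N29: 110+75 = 185 > 150
    N3: 80+75 = 155 > 110
  N22 sheds 160 kN to N15, N29: 80 each.
    N15: 10+80 = 90 ≤ 90
    N29: 185+80 = 265 > 150
Round 2 — N29, N3 snap.
  N29 sheds 265 kN to N21: 265 each.
    N21: 10+265 = 275 > 80
  N3 sheds 155 kN to N21: 155 each.
    N21: 275+155 = 430 > 80
Round 3 — N21 snaps.
  N21 sheds 430 kN to N10: 430 each.
    N10: 10+430 = 440 > 60
Round 4 — N10 snaps.
  N10 sheds 440 kN to N14: 440 each.
    N14: 60+440 = 500 > 140
Round 5 — N14 snaps.
  N14 sheds 500 kN: no online neighbours, lost.
No further breaks.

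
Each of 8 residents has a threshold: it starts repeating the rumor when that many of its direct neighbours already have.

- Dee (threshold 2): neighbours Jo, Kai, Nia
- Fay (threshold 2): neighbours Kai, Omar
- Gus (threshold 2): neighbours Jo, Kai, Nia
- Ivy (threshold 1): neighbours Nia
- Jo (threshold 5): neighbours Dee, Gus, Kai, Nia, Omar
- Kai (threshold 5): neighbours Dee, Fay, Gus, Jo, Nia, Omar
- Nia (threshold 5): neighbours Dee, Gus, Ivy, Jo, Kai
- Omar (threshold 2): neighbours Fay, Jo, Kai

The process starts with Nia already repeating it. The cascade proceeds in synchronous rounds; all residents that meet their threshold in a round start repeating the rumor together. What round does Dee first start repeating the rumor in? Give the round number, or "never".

Round 1 — Nia starts repeating the rumor (initial).
Round 2 — checking thresholds:
  Dee: 1 of 3 neighbours < 2, below threshold.
  Gus: 1 of 3 neighbours < 2, below threshold.
  Ivy: 1 of 1 neighbours ≥ 1, starts repeating the rumor.
  Jo: 1 of 5 neighbours < 5, below threshold.
  Kai: 1 of 6 neighbours < 5, below threshold.
Round 3 — no new spreads; cascade stops.

never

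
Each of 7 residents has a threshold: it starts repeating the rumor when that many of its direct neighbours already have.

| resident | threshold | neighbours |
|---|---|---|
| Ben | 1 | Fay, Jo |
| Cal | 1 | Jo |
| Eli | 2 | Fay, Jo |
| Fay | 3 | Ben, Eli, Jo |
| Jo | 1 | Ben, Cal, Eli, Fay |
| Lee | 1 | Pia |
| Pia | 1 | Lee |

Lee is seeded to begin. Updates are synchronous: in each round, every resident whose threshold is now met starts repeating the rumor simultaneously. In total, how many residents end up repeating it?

2

Round 1 — Lee starts repeating the rumor (initial).
Round 2 — checking thresholds:
  Pia: 1 of 1 neighbours ≥ 1, starts repeating the rumor.
Round 3 — no new spreads; cascade stops.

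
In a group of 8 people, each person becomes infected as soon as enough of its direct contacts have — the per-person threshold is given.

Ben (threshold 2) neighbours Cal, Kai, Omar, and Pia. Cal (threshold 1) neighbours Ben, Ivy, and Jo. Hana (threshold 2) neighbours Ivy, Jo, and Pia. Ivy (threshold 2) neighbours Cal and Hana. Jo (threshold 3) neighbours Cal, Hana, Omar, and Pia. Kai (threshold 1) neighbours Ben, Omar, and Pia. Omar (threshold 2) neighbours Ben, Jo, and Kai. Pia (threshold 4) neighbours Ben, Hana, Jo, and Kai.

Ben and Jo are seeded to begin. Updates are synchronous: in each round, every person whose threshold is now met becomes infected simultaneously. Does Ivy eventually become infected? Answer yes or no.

no

Round 1 — Ben, Jo become infected (initial).
Round 2 — checking thresholds:
  Cal: 2 of 3 neighbours ≥ 1, becomes infected.
  Hana: 1 of 3 neighbours < 2, holds.
  Kai: 1 of 3 neighbours ≥ 1, becomes infected.
  Omar: 2 of 3 neighbours ≥ 2, becomes infected.
  Pia: 2 of 4 neighbours < 4, holds.
Round 3 — no new infections; cascade stops.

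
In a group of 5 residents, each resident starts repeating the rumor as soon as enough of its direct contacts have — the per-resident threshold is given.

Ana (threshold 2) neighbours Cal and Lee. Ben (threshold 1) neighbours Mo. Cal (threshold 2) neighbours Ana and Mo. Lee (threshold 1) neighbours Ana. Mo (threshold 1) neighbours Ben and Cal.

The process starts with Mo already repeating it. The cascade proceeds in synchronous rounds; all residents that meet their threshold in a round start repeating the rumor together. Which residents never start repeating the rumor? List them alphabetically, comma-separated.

Ana, Cal, Lee

Round 1 — Mo starts repeating the rumor (initial).
Round 2 — checking thresholds:
  Ben: 1 of 1 neighbours ≥ 1, starts repeating the rumor.
  Cal: 1 of 2 neighbours < 2, holds.
Round 3 — no new spreads; cascade stops.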